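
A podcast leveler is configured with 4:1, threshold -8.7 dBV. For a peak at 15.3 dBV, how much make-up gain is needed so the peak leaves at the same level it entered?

Without make-up, output = threshold + overshoot/4 = -8.7 + 6 = -2.7 dBV.
Gap to target: 18 dB.

18 dB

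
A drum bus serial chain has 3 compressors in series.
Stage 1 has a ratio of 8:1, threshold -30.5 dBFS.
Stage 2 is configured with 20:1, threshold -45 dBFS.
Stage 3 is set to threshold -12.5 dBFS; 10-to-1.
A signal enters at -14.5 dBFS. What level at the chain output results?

Stage 1: overshoot 16 dB → 16/8 = 2 dB → -28.5 dBFS.
Stage 2: 16.5 dB above -45 dBFS, reduced 20:1 to 0.825 dB above → -44.175 dBFS.
Stage 3: -44.175 dBFS ≤ -12.5 dBFS, so stage 3 doesn't engage; output -44.175 dBFS.

-44.175 dBFS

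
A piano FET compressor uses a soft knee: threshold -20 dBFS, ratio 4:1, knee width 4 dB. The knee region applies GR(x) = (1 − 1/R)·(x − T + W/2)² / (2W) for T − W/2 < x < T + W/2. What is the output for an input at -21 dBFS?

-21.09375 dBFS

x − T + W/2 = -21 − (-20) + 2 = 1.
GR = (1 − 1/4) × 1² / 8 = 0.75 × 1 / 8 = 0.09375 dB.
Output = -21 − 0.09375 = -21.09375 dBFS.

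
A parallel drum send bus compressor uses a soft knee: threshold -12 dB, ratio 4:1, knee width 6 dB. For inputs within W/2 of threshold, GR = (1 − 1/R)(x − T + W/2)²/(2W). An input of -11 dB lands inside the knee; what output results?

x − T + W/2 = -11 − (-12) + 3 = 4.
GR = (1 − 1/4) × 4² / 12 = 0.75 × 16 / 12 = 1 dB.
Output = -11 − 1 = -12 dB.

-12 dB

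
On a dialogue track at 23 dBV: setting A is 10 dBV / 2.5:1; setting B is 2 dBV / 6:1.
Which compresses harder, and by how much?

A: GR = 13 − 13/2.5 = 7.8 dB.
B: GR = 21 − 21/6 = 17.5 dB.
Difference: 9.7 dB in favour of B.

B, by 9.7 dB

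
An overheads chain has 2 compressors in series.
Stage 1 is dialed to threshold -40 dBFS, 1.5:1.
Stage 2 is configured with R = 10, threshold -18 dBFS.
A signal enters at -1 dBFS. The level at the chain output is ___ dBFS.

Stage 1: 39 dB above -40 dBFS, reduced 1.5:1 to 26 dB above → -14 dBFS.
Stage 2: 4 dB above -18 dBFS, reduced 10:1 to 0.4 dB above → -17.6 dBFS.

-17.6 dBFS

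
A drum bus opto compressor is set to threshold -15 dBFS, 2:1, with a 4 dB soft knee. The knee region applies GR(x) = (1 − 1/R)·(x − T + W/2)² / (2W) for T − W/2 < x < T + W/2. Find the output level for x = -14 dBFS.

-14.5625 dBFS

x − T + W/2 = -14 − (-15) + 2 = 3.
GR = (1 − 1/2) × 3² / 8 = 0.5 × 9 / 8 = 0.5625 dB.
Output = -14 − 0.5625 = -14.5625 dBFS.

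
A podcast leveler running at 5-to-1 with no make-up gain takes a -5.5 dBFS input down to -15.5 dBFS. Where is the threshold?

Let T be the threshold. Output overshoot = (input overshoot)/R, so -15.5 − T = (-5.5 − T)/5.
5·(-15.5 − T) = -5.5 − T → 4·T = -77.5 − (-5.5) = -72.
T = -72/4 = -18 dBFS.

-18 dBFS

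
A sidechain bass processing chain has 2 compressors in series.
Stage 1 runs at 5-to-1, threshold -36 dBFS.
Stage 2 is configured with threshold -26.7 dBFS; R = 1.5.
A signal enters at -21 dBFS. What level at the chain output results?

-33 dBFS

Stage 1: overshoot 15 dB → 15/5 = 3 dB → -33 dBFS.
Stage 2: -33 dBFS is at or below the -26.7 dBFS threshold — no compression; output -33 dBFS.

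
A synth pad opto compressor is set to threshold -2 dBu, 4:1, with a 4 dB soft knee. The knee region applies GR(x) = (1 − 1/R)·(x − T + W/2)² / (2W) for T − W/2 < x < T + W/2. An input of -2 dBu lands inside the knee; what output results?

x − T + W/2 = -2 − (-2) + 2 = 2.
GR = (1 − 1/4) × 2² / 8 = 0.75 × 4 / 8 = 0.375 dB.
Output = -2 − 0.375 = -2.375 dBu.

-2.375 dBu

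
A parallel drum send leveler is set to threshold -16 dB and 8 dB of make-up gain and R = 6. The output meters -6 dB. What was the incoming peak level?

-4 dB

Stripping the +8 dB make-up gives -14 dB at the gain stage.
The compressed level sits -14 − (-16) = 2 dB over threshold.
Undo the ratio: input overshoot = 2 × 6 = 12 dB, giving input = -4 dB.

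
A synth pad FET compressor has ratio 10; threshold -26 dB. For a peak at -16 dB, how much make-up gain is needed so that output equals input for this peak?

The peak compresses to -26 + 10/10 = -25 dB.
To reach -16 dB requires -16 − (-25) = 9 dB of make-up.

9 dB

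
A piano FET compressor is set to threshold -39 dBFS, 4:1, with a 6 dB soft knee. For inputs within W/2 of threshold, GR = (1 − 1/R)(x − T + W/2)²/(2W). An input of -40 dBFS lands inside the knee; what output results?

-40.25 dBFS

x − T + W/2 = -40 − (-39) + 3 = 2.
GR = (1 − 1/4) × 2² / 12 = 0.75 × 4 / 12 = 0.25 dB.
Output = -40 − 0.25 = -40.25 dBFS.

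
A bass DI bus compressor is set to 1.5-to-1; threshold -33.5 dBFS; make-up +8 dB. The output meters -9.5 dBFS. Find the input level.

-9.5 dBFS

Remove make-up: -9.5 − 8 = -17.5 dBFS.
Post-compression overshoot = -17.5 − (-33.5) = 16 dB.
Input overshoot = R × output overshoot = 24 dB → input = -33.5 + 24 = -9.5 dBFS.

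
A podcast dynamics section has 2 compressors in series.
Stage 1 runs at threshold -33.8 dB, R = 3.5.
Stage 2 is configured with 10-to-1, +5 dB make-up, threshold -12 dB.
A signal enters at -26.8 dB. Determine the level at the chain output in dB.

-26.8 dB

Stage 1: overshoot 7 dB → 7/3.5 = 2 dB → -31.8 dB.
Stage 2: below threshold (-31.8 ≤ -12); passes unchanged; make-up brings it to -26.8 dB.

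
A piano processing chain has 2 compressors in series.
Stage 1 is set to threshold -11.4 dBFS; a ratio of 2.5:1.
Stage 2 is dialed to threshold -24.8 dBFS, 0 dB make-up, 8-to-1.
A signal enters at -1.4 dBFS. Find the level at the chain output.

Stage 1: -1.4 dBFS is 10 dB over -11.4 dBFS; at 2.5:1 that becomes 4 dB over, giving -7.4 dBFS.
Stage 2: -7.4 dBFS is 17.4 dB over -24.8 dBFS; at 8:1 that becomes 2.175 dB over, giving -22.625 dBFS.

-22.625 dBFS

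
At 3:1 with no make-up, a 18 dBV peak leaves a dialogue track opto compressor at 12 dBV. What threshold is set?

9 dBV

Gain reduction = 18 − 12 = 6 dB; output overshoot = GR / (R − 1) = 6 / 2 = 3 dB.
Threshold = output − output overshoot = 12 − 3 = 9 dBV.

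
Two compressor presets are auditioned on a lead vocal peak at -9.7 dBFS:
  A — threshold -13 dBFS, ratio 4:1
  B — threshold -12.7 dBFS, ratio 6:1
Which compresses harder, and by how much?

B, by 0.025 dB

A: 3.3 dB over, compressed to 0.825 dB over, so 2.475 dB of GR.
B: 3 dB over, compressed to 0.5 dB over, so 2.5 dB of GR.
Difference: 0.025 dB in favour of B.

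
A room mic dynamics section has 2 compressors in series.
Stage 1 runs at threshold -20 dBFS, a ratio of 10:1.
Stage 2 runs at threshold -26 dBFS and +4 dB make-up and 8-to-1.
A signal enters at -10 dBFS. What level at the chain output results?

Stage 1: overshoot 10 dB → 10/10 = 1 dB → -19 dBFS.
Stage 2: -19 dBFS is 7 dB over -26 dBFS; at 8:1 that becomes 0.875 dB over, giving -25.125 dBFS; +4 dB make-up → -21.125 dBFS.

-21.125 dBFS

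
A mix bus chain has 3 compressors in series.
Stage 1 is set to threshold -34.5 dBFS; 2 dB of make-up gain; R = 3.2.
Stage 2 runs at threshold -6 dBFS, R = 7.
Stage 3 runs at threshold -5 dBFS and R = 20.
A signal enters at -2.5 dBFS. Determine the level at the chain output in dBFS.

-22.5 dBFS

Stage 1: overshoot 32 dB → 32/3.2 = 10 dB → -24.5 dBFS; +2 dB make-up → -22.5 dBFS.
Stage 2: below threshold (-22.5 ≤ -6); passes unchanged; output -22.5 dBFS.
Stage 3: below threshold (-22.5 ≤ -5); passes unchanged; output -22.5 dBFS.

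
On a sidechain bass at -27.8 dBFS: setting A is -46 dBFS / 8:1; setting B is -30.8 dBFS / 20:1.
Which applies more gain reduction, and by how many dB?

A: GR = 18.2 − 18.2/8 = 15.925 dB.
B: GR = 3 − 3/20 = 2.85 dB.
A reduces 13.075 dB more.

A, by 13.075 dB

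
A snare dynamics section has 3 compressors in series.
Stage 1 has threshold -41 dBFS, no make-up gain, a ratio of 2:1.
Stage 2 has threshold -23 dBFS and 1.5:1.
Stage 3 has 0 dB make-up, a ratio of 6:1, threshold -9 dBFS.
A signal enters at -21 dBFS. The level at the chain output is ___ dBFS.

-31 dBFS

Stage 1: overshoot 20 dB → 20/2 = 10 dB → -31 dBFS.
Stage 2: -31 dBFS is at or below the -23 dBFS threshold — no compression; output -31 dBFS.
Stage 3: -31 dBFS is at or below the -9 dBFS threshold — no compression; output -31 dBFS.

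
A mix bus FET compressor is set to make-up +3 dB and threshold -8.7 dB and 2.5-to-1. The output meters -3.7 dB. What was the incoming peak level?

-3.7 dB

Stripping the +3 dB make-up gives -6.7 dB at the gain stage.
That's 2 dB above the -8.7 dB threshold.
Before 2.5:1 compression the overshoot was 2 × 2.5 = 5 dB, so input = -8.7 + 5 = -3.7 dB.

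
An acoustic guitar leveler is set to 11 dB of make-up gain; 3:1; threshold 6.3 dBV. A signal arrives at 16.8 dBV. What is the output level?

The input is 10.5 dB above the 6.3 dBV threshold.
3:1 compression reduces that to 10.5/3 = 3.5 dB over.
Output = 6.3 + 3.5 = 9.8 dBV; make-up adds 11 dB, giving 20.8 dBV.

20.8 dBV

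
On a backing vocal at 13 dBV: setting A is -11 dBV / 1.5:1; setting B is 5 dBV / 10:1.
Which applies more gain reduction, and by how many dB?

A: overshoot 24 dB → output overshoot 16 dB → GR 8 dB.
B: overshoot 8 dB → output overshoot 0.8 dB → GR 7.2 dB.
A reduces 0.8 dB more.

A, by 0.8 dB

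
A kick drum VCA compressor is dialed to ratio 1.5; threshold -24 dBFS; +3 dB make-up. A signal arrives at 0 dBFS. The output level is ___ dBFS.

-5 dBFS

Overshoot: 0 − (-24) = 24 dB.
At 1.5:1 the overshoot is divided by 1.5, leaving 16 dB above threshold.
Output = -24 + 16 = -8 dBFS; make-up adds 3 dB, giving -5 dBFS.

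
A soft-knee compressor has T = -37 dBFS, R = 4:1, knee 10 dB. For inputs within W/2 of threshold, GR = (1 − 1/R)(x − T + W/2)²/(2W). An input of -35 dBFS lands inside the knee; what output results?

-36.8375 dBFS

x − T + W/2 = -35 − (-37) + 5 = 7.
GR = (1 − 1/4) × 7² / 20 = 0.75 × 49 / 20 = 1.8375 dB.
Output = -35 − 1.8375 = -36.8375 dBFS.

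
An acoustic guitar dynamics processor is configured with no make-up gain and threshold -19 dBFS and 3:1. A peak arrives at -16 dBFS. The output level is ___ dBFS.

-16 dBFS sits 3 dB over threshold.
3:1 compression reduces that to 3/3 = 1 dB over.
Output = -19 + 1 = -18 dBFS.

-18 dBFS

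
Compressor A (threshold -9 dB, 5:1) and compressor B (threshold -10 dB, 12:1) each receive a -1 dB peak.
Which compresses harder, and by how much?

A: GR = 8 − 8/5 = 6.4 dB.
B: GR = 9 − 9/12 = 8.25 dB.
B applies 1.85 dB more gain reduction.

B, by 1.85 dB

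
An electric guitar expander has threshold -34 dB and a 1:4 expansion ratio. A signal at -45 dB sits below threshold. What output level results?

Below threshold, a 1:4 expander applies gain = (4−1)×(T − x) of attenuation.
(4−1) × 11 = 33 dB, so output = -45 − 33 = -78 dB.

-78 dB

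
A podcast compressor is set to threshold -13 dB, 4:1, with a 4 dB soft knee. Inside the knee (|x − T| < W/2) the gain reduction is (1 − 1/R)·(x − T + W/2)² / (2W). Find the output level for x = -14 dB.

x − T + W/2 = -14 − (-13) + 2 = 1.
GR = (1 − 1/4) × 1² / 8 = 0.75 × 1 / 8 = 0.09375 dB.
Output = -14 − 0.09375 = -14.09375 dB.

-14.09375 dB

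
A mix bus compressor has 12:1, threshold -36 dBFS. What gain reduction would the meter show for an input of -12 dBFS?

Overshoot = -12 − (-36) = 24 dB.
At 12:1, output sits 24/12 = 2 dB above threshold.
Gain reduction = 24 − 2 = 22 dB.

22 dB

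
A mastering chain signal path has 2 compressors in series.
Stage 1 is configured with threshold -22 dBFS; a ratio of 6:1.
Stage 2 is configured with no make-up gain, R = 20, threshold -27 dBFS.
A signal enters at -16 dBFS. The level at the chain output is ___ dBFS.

-26.7 dBFS

Stage 1: 6 dB above -22 dBFS, reduced 6:1 to 1 dB above → -21 dBFS.
Stage 2: -21 dBFS is 6 dB over -27 dBFS; at 20:1 that becomes 0.3 dB over, giving -26.7 dBFS.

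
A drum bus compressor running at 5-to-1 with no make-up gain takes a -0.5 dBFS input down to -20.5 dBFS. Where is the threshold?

-25.5 dBFS

Gain reduction = -0.5 − (-20.5) = 20 dB; output overshoot = GR / (R − 1) = 20 / 4 = 5 dB.
Threshold = output − output overshoot = -20.5 − 5 = -25.5 dBFS.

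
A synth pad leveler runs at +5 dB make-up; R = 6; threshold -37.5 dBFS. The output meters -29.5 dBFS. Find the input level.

Stripping the +5 dB make-up gives -34.5 dBFS at the gain stage.
The compressed level sits -34.5 − (-37.5) = 3 dB over threshold.
Undo the ratio: input overshoot = 3 × 6 = 18 dB, giving input = -19.5 dBFS.

-19.5 dBFS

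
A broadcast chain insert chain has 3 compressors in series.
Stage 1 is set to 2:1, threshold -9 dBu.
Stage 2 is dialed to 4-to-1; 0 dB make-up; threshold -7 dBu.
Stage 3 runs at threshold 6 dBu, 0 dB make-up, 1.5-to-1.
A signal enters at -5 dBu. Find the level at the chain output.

-7 dBu

Stage 1: 4 dB above -9 dBu, reduced 2:1 to 2 dB above → -7 dBu.
Stage 2: -7 dBu is at or below the -7 dBu threshold — no compression; output -7 dBu.
Stage 3: below threshold (-7 ≤ 6); passes unchanged; output -7 dBu.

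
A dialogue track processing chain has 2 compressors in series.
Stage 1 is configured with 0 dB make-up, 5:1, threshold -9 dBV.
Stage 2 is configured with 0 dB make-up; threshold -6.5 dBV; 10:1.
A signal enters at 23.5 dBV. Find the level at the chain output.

Stage 1: overshoot 32.5 dB → 32.5/5 = 6.5 dB → -2.5 dBV.
Stage 2: overshoot 4 dB → 4/10 = 0.4 dB → -6.1 dBV.

-6.1 dBV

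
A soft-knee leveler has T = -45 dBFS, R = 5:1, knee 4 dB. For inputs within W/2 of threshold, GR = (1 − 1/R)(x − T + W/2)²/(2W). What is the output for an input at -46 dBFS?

-46.1 dBFS

x − T + W/2 = -46 − (-45) + 2 = 1.
GR = (1 − 1/5) × 1² / 8 = 0.8 × 1 / 8 = 0.1 dB.
Output = -46 − 0.1 = -46.1 dBFS.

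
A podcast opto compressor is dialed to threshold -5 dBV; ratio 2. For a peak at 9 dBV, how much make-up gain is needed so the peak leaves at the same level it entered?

The peak compresses to -5 + 14/2 = 2 dBV.
To reach 9 dBV requires 9 − 2 = 7 dB of make-up.

7 dB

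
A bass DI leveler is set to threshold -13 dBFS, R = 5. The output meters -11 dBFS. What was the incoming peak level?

-3 dBFS

That's 2 dB above the -13 dBFS threshold.
Input overshoot = R × output overshoot = 10 dB → input = -13 + 10 = -3 dBFS.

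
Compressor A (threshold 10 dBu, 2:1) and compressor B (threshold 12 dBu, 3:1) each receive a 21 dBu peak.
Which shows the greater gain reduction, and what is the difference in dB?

B, by 0.5 dB

A: 11 dB over, compressed to 5.5 dB over, so 5.5 dB of GR.
B: 9 dB over, compressed to 3 dB over, so 6 dB of GR.
B applies 0.5 dB more gain reduction.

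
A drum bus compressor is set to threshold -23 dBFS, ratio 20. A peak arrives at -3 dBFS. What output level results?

-22 dBFS

-3 dBFS sits 20 dB over threshold.
20:1 compression reduces that to 20/20 = 1 dB over.
So the level is -23 + 1 = -22 dBFS.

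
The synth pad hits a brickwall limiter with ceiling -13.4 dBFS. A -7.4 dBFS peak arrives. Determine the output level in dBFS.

A brickwall limiter is an ∞:1 compressor: any input above the ceiling is clamped to -13.4 dBFS.

-13.4 dBFS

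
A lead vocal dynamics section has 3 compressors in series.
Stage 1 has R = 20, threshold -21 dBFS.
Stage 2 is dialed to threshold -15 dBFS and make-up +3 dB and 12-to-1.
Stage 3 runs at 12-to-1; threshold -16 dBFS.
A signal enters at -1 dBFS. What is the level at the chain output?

Stage 1: -1 dBFS is 20 dB over -21 dBFS; at 20:1 that becomes 1 dB over, giving -20 dBFS.
Stage 2: below threshold (-20 ≤ -15); passes unchanged; make-up brings it to -17 dBFS.
Stage 3: below threshold (-17 ≤ -16); passes unchanged; output -17 dBFS.

-17 dBFS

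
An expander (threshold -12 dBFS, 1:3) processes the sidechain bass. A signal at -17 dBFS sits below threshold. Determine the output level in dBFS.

Below threshold, a 1:3 expander applies gain = (3−1)×(T − x) of attenuation.
(3−1) × 5 = 10 dB, so output = -17 − 10 = -27 dBFS.

-27 dBFS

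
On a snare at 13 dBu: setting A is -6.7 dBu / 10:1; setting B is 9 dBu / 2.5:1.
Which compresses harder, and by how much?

A, by 15.33 dB

A: 19.7 dB over, compressed to 1.97 dB over, so 17.73 dB of GR.
B: 4 dB over, compressed to 1.6 dB over, so 2.4 dB of GR.
A reduces 15.33 dB more.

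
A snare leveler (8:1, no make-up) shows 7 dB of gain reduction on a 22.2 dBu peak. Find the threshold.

Gain reduction = 22.2 − 15.2 = 7 dB; output overshoot = GR / (R − 1) = 7 / 7 = 1 dB.
Threshold = output − output overshoot = 15.2 − 1 = 14.2 dBu.

14.2 dBu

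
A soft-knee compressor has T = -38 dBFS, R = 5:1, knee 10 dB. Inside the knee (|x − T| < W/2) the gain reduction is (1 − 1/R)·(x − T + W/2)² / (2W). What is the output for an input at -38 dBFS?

-39 dBFS

x − T + W/2 = -38 − (-38) + 5 = 5.
GR = (1 − 1/5) × 5² / 20 = 0.8 × 25 / 20 = 1 dB.
Output = -38 − 1 = -39 dBFS.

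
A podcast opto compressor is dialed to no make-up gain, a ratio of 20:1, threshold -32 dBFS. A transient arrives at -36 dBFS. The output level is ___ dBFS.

-36 dBFS

-36 dBFS is 4 dB below the -32 dBFS threshold, so no gain reduction is applied.
Output = input = -36 dBFS.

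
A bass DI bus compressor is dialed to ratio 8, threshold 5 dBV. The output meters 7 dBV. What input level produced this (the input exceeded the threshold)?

21 dBV

The compressed level sits 7 − 5 = 2 dB over threshold.
Undo the ratio: input overshoot = 2 × 8 = 16 dB, giving input = 21 dBV.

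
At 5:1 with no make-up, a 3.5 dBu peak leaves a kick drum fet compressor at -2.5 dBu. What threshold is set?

-4 dBu

Let T be the threshold. Output overshoot = (input overshoot)/R, so -2.5 − T = (3.5 − T)/5.
5·(-2.5 − T) = 3.5 − T → 4·T = -12.5 − 3.5 = -16.
T = -16/4 = -4 dBu.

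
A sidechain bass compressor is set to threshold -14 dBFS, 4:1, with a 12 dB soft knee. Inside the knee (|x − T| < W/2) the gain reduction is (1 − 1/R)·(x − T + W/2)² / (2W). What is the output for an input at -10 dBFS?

x − T + W/2 = -10 − (-14) + 6 = 10.
GR = (1 − 1/4) × 10² / 24 = 0.75 × 100 / 24 = 3.125 dB.
Output = -10 − 3.125 = -13.125 dBFS.

-13.125 dBFS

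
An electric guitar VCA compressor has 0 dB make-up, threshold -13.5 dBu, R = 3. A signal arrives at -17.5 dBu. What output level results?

-17.5 dBu

-17.5 dBu is 4 dB below the -13.5 dBu threshold, so no gain reduction is applied.
Output = input = -17.5 dBu.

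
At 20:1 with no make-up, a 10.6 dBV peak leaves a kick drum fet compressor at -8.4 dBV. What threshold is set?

Let T be the threshold. Output overshoot = (input overshoot)/R, so -8.4 − T = (10.6 − T)/20.
20·(-8.4 − T) = 10.6 − T → 19·T = -168 − 10.6 = -178.6.
T = -178.6/19 = -9.4 dBV.

-9.4 dBV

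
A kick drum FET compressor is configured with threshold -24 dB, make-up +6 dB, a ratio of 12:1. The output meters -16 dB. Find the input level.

Stripping the +6 dB make-up gives -22 dB at the gain stage.
That's 2 dB above the -24 dB threshold.
Undo the ratio: input overshoot = 2 × 12 = 24 dB, giving input = 0 dB.

0 dB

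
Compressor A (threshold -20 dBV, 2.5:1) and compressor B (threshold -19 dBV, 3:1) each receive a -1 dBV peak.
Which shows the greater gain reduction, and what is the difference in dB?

B, by 0.6 dB

A: 19 dB over, compressed to 7.6 dB over, so 11.4 dB of GR.
B: 18 dB over, compressed to 6 dB over, so 12 dB of GR.
B reduces 0.6 dB more.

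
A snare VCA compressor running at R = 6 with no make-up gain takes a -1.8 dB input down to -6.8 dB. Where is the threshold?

Input is 6 dB above T (since output overshoot × R = input overshoot: (-6.8 − T)·6 = -1.8 − T gives T = -7.8 dB).
Check: -7.8 + (-1.8 − (-7.8))/6 = -7.8 + 1 = -6.8 dB. ✓

-7.8 dB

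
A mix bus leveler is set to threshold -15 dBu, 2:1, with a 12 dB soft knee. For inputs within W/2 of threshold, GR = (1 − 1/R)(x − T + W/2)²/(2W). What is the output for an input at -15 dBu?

-15.75 dBu

x − T + W/2 = -15 − (-15) + 6 = 6.
GR = (1 − 1/2) × 6² / 24 = 0.5 × 36 / 24 = 0.75 dB.
Output = -15 − 0.75 = -15.75 dBu.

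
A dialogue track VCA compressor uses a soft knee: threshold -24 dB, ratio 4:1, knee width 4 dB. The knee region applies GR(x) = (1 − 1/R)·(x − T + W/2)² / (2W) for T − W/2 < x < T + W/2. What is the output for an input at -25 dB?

-25.09375 dB

x − T + W/2 = -25 − (-24) + 2 = 1.
GR = (1 − 1/4) × 1² / 8 = 0.75 × 1 / 8 = 0.09375 dB.
Output = -25 − 0.09375 = -25.09375 dB.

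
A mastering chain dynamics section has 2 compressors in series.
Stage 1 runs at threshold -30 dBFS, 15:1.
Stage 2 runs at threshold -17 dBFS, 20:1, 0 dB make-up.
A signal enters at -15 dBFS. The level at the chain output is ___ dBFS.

Stage 1: overshoot 15 dB → 15/15 = 1 dB → -29 dBFS.
Stage 2: -29 dBFS is at or below the -17 dBFS threshold — no compression; output -29 dBFS.

-29 dBFS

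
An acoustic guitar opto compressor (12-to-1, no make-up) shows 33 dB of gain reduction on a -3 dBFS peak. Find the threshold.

-39 dBFS

Let T be the threshold. Output overshoot = (input overshoot)/R, so -36 − T = (-3 − T)/12.
12·(-36 − T) = -3 − T → 11·T = -432 − (-3) = -429.
T = -429/11 = -39 dBFS.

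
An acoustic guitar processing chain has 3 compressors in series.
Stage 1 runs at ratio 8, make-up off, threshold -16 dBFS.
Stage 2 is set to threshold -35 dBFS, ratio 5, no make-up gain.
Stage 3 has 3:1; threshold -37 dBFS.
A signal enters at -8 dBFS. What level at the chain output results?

Stage 1: overshoot 8 dB → 8/8 = 1 dB → -15 dBFS.
Stage 2: 20 dB above -35 dBFS, reduced 5:1 to 4 dB above → -31 dBFS.
Stage 3: 6 dB above -37 dBFS, reduced 3:1 to 2 dB above → -35 dBFS.

-35 dBFS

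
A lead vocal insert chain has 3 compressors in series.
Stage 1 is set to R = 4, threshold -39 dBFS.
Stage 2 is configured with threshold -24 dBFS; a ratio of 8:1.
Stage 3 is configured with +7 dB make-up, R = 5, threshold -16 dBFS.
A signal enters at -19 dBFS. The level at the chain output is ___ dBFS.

-27 dBFS

Stage 1: -19 dBFS is 20 dB over -39 dBFS; at 4:1 that becomes 5 dB over, giving -34 dBFS.
Stage 2: -34 dBFS is at or below the -24 dBFS threshold — no compression; output -34 dBFS.
Stage 3: -34 dBFS ≤ -16 dBFS, so stage 3 doesn't engage; make-up brings it to -27 dBFS.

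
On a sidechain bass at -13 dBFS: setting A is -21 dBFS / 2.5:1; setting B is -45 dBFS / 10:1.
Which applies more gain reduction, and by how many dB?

B, by 24 dB

A: overshoot 8 dB → output overshoot 3.2 dB → GR 4.8 dB.
B: overshoot 32 dB → output overshoot 3.2 dB → GR 28.8 dB.
B reduces 24 dB more.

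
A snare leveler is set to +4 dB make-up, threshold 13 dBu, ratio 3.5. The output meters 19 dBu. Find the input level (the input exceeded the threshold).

Remove make-up: 19 − 4 = 15 dBu.
The compressed level sits 15 − 13 = 2 dB over threshold.
Undo the ratio: input overshoot = 2 × 3.5 = 7 dB, giving input = 20 dBu.

20 dBu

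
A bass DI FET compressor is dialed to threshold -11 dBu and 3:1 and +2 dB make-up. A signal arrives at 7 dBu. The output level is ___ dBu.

-3 dBu

Overshoot: 7 − (-11) = 18 dB.
3:1 compression reduces that to 18/3 = 6 dB over.
That puts the output at -5 dBu; make-up adds 2 dB, giving -3 dBu.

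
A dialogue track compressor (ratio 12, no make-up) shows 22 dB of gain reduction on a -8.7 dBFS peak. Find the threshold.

Input is 24 dB above T (since output overshoot × R = input overshoot: (-30.7 − T)·12 = -8.7 − T gives T = -32.7 dBFS).
Check: -32.7 + (-8.7 − (-32.7))/12 = -32.7 + 2 = -30.7 dBFS. ✓

-32.7 dBFS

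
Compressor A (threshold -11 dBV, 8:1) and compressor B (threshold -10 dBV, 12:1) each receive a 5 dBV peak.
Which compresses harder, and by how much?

A: overshoot 16 dB → output overshoot 2 dB → GR 14 dB.
B: overshoot 15 dB → output overshoot 1.25 dB → GR 13.75 dB.
A reduces 0.25 dB more.

A, by 0.25 dB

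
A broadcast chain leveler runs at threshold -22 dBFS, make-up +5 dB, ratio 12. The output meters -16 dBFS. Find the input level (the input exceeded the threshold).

Remove make-up: -16 − 5 = -21 dBFS.
The compressed level sits -21 − (-22) = 1 dB over threshold.
Undo the ratio: input overshoot = 1 × 12 = 12 dB, giving input = -10 dBFS.

-10 dBFS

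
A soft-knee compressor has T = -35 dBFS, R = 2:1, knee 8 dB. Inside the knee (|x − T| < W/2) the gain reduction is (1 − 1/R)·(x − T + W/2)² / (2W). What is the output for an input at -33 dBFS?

x − T + W/2 = -33 − (-35) + 4 = 6.
GR = (1 − 1/2) × 6² / 16 = 0.5 × 36 / 16 = 1.125 dB.
Output = -33 − 1.125 = -34.125 dBFS.

-34.125 dBFS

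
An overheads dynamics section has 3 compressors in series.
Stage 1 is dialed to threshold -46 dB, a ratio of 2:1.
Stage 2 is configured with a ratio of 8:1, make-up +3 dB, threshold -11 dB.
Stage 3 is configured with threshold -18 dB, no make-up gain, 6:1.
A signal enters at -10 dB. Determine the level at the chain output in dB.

Stage 1: 36 dB above -46 dB, reduced 2:1 to 18 dB above → -28 dB.
Stage 2: below threshold (-28 ≤ -11); passes unchanged; make-up brings it to -25 dB.
Stage 3: below threshold (-25 ≤ -18); passes unchanged; output -25 dB.

-25 dB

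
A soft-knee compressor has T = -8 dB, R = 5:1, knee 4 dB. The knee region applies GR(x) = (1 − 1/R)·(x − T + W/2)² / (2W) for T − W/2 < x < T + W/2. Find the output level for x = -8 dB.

-8.4 dB

x − T + W/2 = -8 − (-8) + 2 = 2.
GR = (1 − 1/5) × 2² / 8 = 0.8 × 4 / 8 = 0.4 dB.
Output = -8 − 0.4 = -8.4 dB.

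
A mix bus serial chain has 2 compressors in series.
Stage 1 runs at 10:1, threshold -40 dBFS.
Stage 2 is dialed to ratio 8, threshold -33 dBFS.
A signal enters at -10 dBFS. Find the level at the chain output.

Stage 1: overshoot 30 dB → 30/10 = 3 dB → -37 dBFS.
Stage 2: -37 dBFS is at or below the -33 dBFS threshold — no compression; output -37 dBFS.

-37 dBFS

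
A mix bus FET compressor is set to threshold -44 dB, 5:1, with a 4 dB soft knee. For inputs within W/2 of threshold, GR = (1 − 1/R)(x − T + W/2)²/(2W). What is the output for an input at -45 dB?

-45.1 dB

x − T + W/2 = -45 − (-44) + 2 = 1.
GR = (1 − 1/5) × 1² / 8 = 0.8 × 1 / 8 = 0.1 dB.
Output = -45 − 0.1 = -45.1 dB.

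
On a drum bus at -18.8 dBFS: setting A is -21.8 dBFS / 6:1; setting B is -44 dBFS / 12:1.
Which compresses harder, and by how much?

B, by 20.6 dB

A: GR = 3 − 3/6 = 2.5 dB.
B: GR = 25.2 − 25.2/12 = 23.1 dB.
B applies 20.6 dB more gain reduction.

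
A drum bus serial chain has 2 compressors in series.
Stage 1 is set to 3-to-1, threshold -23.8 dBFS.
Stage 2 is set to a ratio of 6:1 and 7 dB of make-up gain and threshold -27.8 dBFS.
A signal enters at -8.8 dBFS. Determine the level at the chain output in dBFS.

-19.3 dBFS

Stage 1: -8.8 dBFS is 15 dB over -23.8 dBFS; at 3:1 that becomes 5 dB over, giving -18.8 dBFS.
Stage 2: overshoot 9 dB → 9/6 = 1.5 dB → -26.3 dBFS; +7 dB make-up → -19.3 dBFS.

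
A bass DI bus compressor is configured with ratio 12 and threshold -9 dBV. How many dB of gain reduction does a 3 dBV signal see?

11 dB

3 dBV exceeds the threshold by 12 dB.
At 12:1, output sits 12/12 = 1 dB above threshold.
Gain reduction = 12 − 1 = 11 dB.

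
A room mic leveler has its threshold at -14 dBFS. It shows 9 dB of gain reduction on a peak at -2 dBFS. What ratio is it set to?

4:1

Input overshoot = -2 − (-14) = 12 dB.
Output overshoot = 12 − 9 = 3 dB.
Ratio = input overshoot / output overshoot = 12 / 3 = 4.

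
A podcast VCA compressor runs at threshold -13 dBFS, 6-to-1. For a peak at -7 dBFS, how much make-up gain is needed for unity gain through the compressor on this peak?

The peak compresses to -13 + 6/6 = -12 dBFS.
To reach -7 dBFS requires -7 − (-12) = 5 dB of make-up.

5 dB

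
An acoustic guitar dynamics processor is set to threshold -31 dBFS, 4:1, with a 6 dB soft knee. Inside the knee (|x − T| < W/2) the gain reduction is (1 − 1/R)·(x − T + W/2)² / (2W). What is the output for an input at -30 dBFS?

x − T + W/2 = -30 − (-31) + 3 = 4.
GR = (1 − 1/4) × 4² / 12 = 0.75 × 16 / 12 = 1 dB.
Output = -30 − 1 = -31 dBFS.

-31 dBFS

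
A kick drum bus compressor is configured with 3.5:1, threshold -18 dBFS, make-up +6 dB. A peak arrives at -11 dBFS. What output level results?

-10 dBFS

-11 dBFS sits 7 dB over threshold.
The 7 dB excess becomes 2 dB after 3.5:1 reduction.
Output = -18 + 2 = -16 dBFS; make-up adds 6 dB, giving -10 dBFS.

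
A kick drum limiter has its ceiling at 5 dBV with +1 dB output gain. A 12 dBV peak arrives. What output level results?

The limiter clamps the peak to its 5 dBV ceiling.
Output gain then adds 1 dB: 5 + 1 = 6 dBV.

6 dBV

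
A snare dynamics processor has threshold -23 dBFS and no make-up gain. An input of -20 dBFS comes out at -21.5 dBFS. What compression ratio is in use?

2:1

Input overshoot = -20 − (-23) = 3 dB; output overshoot = -21.5 − (-23) = 1.5 dB.
Ratio = 3 / 1.5 = 2.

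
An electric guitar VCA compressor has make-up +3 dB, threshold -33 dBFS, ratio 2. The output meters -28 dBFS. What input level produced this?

Before make-up, the level was -28 − 3 = -31 dBFS.
The compressed level sits -31 − (-33) = 2 dB over threshold.
Before 2:1 compression the overshoot was 2 × 2 = 4 dB, so input = -33 + 4 = -29 dBFS.

-29 dBFS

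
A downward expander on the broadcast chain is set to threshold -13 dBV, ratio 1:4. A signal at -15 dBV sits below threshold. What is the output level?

-21 dBV

The input is 2 dB below the -13 dBV threshold.
A 1:4 expander multiplies undershoot by 4: 2 × 4 = 8 dB below threshold.
Output = -13 − 8 = -21 dBV.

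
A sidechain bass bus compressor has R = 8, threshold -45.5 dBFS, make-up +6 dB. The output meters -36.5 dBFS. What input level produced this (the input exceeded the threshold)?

Stripping the +6 dB make-up gives -42.5 dBFS at the gain stage.
The compressed level sits -42.5 − (-45.5) = 3 dB over threshold.
Input overshoot = R × output overshoot = 24 dB → input = -45.5 + 24 = -21.5 dBFS.

-21.5 dBFS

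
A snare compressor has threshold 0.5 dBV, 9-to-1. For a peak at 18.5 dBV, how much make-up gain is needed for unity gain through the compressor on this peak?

16 dB

Without make-up, output = threshold + overshoot/9 = 0.5 + 2 = 2.5 dBV.
Gap to target: 16 dB.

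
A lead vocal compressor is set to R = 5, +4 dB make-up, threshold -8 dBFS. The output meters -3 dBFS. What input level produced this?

Before make-up, the level was -3 − 4 = -7 dBFS.
Post-compression overshoot = -7 − (-8) = 1 dB.
Undo the ratio: input overshoot = 1 × 5 = 5 dB, giving input = -3 dBFS.

-3 dBFS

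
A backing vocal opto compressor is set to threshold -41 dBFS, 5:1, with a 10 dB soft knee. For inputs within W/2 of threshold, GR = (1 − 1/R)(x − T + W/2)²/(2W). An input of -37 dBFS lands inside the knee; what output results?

x − T + W/2 = -37 − (-41) + 5 = 9.
GR = (1 − 1/5) × 9² / 20 = 0.8 × 81 / 20 = 3.24 dB.
Output = -37 − 3.24 = -40.24 dBFS.

-40.24 dBFS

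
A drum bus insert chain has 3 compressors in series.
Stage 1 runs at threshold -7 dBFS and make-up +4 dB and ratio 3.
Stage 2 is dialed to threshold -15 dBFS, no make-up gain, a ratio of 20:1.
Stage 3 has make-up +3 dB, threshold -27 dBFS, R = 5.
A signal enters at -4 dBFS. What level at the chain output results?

-21.47 dBFS

Stage 1: -4 dBFS is 3 dB over -7 dBFS; at 3:1 that becomes 1 dB over, giving -6 dBFS; +4 dB make-up → -2 dBFS.
Stage 2: 13 dB above -15 dBFS, reduced 20:1 to 0.65 dB above → -14.35 dBFS.
Stage 3: 12.65 dB above -27 dBFS, reduced 5:1 to 2.53 dB above → -24.47 dBFS; +3 dB make-up → -21.47 dBFS.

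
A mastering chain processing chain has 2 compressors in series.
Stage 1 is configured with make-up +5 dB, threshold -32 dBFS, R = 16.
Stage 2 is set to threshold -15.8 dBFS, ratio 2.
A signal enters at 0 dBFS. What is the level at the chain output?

-25 dBFS

Stage 1: overshoot 32 dB → 32/16 = 2 dB → -30 dBFS; +5 dB make-up → -25 dBFS.
Stage 2: below threshold (-25 ≤ -15.8); passes unchanged; output -25 dBFS.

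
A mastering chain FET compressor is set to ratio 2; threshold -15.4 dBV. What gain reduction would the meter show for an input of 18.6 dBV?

Overshoot = 18.6 − (-15.4) = 34 dB.
At 2:1, output sits 34/2 = 17 dB above threshold.
GR = overshoot in − overshoot out = 34 − 17 = 17 dB.

17 dB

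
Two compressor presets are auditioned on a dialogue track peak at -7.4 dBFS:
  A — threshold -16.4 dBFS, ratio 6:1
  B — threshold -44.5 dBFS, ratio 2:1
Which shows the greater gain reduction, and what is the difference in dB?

B, by 11.05 dB

A: overshoot 9 dB → output overshoot 1.5 dB → GR 7.5 dB.
B: overshoot 37.1 dB → output overshoot 18.55 dB → GR 18.55 dB.
B applies 11.05 dB more gain reduction.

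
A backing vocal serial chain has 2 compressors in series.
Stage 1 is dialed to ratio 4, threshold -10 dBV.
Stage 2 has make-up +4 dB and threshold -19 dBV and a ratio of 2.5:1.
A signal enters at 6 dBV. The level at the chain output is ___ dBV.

Stage 1: 16 dB above -10 dBV, reduced 4:1 to 4 dB above → -6 dBV.
Stage 2: -6 dBV is 13 dB over -19 dBV; at 2.5:1 that becomes 5.2 dB over, giving -13.8 dBV; +4 dB make-up → -9.8 dBV.

-9.8 dBV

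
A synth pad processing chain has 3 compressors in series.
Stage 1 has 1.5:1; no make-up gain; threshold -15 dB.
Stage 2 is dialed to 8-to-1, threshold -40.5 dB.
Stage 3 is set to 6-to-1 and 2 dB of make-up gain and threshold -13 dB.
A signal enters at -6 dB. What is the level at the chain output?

-34.5625 dB

Stage 1: 9 dB above -15 dB, reduced 1.5:1 to 6 dB above → -9 dB.
Stage 2: -9 dB is 31.5 dB over -40.5 dB; at 8:1 that becomes 3.9375 dB over, giving -36.5625 dB.
Stage 3: -36.5625 dB is at or below the -13 dB threshold — no compression; make-up brings it to -34.5625 dB.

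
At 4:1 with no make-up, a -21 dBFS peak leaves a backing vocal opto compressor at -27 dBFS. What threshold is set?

-29 dBFS

Let T be the threshold. Output overshoot = (input overshoot)/R, so -27 − T = (-21 − T)/4.
4·(-27 − T) = -21 − T → 3·T = -108 − (-21) = -87.
T = -87/3 = -29 dBFS.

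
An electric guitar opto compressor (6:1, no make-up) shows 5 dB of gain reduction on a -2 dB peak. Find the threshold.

Gain reduction = -2 − (-7) = 5 dB; output overshoot = GR / (R − 1) = 5 / 5 = 1 dB.
Threshold = output − output overshoot = -7 − 1 = -8 dB.

-8 dB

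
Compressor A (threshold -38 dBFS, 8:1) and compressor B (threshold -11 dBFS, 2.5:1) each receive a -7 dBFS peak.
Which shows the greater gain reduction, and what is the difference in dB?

A, by 24.725 dB

A: GR = 31 − 31/8 = 27.125 dB.
B: GR = 4 − 4/2.5 = 2.4 dB.
A applies 24.725 dB more gain reduction.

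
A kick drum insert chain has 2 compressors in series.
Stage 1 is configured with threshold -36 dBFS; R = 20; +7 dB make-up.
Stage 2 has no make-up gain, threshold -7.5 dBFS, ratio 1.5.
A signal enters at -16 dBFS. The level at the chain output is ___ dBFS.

Stage 1: -16 dBFS is 20 dB over -36 dBFS; at 20:1 that becomes 1 dB over, giving -35 dBFS; +7 dB make-up → -28 dBFS.
Stage 2: below threshold (-28 ≤ -7.5); passes unchanged; output -28 dBFS.

-28 dBFS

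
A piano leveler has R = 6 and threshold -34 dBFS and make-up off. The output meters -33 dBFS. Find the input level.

Post-compression overshoot = -33 − (-34) = 1 dB.
Input overshoot = R × output overshoot = 6 dB → input = -34 + 6 = -28 dBFS.

-28 dBFS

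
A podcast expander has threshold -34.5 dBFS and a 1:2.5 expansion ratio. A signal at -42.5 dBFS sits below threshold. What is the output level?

-54.5 dBFS

Below threshold, a 1:2.5 expander applies gain = (2.5−1)×(T − x) of attenuation.
(2.5−1) × 8 = 12 dB, so output = -42.5 − 12 = -54.5 dBFS.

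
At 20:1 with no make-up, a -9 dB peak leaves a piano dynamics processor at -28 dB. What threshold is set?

-29 dB

Input is 20 dB above T (since output overshoot × R = input overshoot: (-28 − T)·20 = -9 − T gives T = -29 dB).
Check: -29 + (-9 − (-29))/20 = -29 + 1 = -28 dB. ✓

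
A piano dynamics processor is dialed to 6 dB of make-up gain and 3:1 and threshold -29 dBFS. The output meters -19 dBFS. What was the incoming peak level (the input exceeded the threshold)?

-17 dBFS

Stripping the +6 dB make-up gives -25 dBFS at the gain stage.
That's 4 dB above the -29 dBFS threshold.
Undo the ratio: input overshoot = 4 × 3 = 12 dB, giving input = -17 dBFS.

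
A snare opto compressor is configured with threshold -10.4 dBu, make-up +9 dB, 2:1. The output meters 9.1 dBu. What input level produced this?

10.6 dBu

Before make-up, the level was 9.1 − 9 = 0.1 dBu.
Post-compression overshoot = 0.1 − (-10.4) = 10.5 dB.
Input overshoot = R × output overshoot = 21 dB → input = -10.4 + 21 = 10.6 dBu.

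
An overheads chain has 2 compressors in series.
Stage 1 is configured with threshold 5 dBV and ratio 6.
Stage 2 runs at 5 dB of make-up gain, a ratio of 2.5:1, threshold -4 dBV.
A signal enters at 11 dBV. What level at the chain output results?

5 dBV

Stage 1: overshoot 6 dB → 6/6 = 1 dB → 6 dBV.
Stage 2: 10 dB above -4 dBV, reduced 2.5:1 to 4 dB above → 0 dBV; +5 dB make-up → 5 dBV.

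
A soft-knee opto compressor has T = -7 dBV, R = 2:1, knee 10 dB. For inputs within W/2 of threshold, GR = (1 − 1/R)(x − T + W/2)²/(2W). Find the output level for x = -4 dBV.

-5.6 dBV

x − T + W/2 = -4 − (-7) + 5 = 8.
GR = (1 − 1/2) × 8² / 20 = 0.5 × 64 / 20 = 1.6 dB.
Output = -4 − 1.6 = -5.6 dBV.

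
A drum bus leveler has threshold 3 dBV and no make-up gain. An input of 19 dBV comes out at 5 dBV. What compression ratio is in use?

8:1

Input overshoot = 19 − 3 = 16 dB; output overshoot = 5 − 3 = 2 dB.
Ratio = 16 / 2 = 8.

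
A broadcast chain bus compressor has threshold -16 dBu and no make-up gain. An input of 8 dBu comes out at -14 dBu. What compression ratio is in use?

Input overshoot = 8 − (-16) = 24 dB; output overshoot = -14 − (-16) = 2 dB.
Ratio = 24 / 2 = 12.

12:1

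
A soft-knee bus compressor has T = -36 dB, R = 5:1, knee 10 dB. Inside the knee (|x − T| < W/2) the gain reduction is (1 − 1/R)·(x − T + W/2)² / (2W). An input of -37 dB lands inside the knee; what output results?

x − T + W/2 = -37 − (-36) + 5 = 4.
GR = (1 − 1/5) × 4² / 20 = 0.8 × 16 / 20 = 0.64 dB.
Output = -37 − 0.64 = -37.64 dB.

-37.64 dB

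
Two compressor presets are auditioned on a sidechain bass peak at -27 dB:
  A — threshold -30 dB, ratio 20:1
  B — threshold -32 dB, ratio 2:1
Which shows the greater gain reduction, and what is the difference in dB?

A: GR = 3 − 3/20 = 2.85 dB.
B: GR = 5 − 5/2 = 2.5 dB.
A reduces 0.35 dB more.

A, by 0.35 dB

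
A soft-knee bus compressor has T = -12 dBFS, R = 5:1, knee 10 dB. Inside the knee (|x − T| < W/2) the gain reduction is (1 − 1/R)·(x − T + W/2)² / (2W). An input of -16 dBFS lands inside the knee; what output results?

x − T + W/2 = -16 − (-12) + 5 = 1.
GR = (1 − 1/5) × 1² / 20 = 0.8 × 1 / 20 = 0.04 dB.
Output = -16 − 0.04 = -16.04 dBFS.

-16.04 dBFS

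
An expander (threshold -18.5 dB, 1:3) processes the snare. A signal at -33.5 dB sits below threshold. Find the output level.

Undershoot = (-18.5) − (-33.5) = 15 dB.
At 1:3, that expands to 45 dB under threshold.
Output = -18.5 − 45 = -63.5 dB.

-63.5 dB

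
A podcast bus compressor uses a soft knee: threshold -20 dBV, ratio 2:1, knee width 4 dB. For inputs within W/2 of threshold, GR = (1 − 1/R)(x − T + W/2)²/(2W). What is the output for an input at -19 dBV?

x − T + W/2 = -19 − (-20) + 2 = 3.
GR = (1 − 1/2) × 3² / 8 = 0.5 × 9 / 8 = 0.5625 dB.
Output = -19 − 0.5625 = -19.5625 dBV.

-19.5625 dBV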